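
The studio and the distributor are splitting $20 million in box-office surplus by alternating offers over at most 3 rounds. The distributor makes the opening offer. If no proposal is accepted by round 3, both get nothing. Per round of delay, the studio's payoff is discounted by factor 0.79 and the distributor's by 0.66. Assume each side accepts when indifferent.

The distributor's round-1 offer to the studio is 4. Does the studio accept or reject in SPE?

Reject

Round 3 (the distributor proposes): rejection yields 0 for the studio; the distributor offers 0 and keeps 20.
Round 2 (the studio proposes): the distributor can get 20 next round, worth 0.66 × 20 = 13.2 now. The studio offers 13.2 and keeps 20 − 13.2 = 6.8.
So by rejecting in round 1, the studio gets 6.8 next round, worth 0.79 × 6.8 = 5.372 now.
Offer 4 < 5.372, so the studio rejects.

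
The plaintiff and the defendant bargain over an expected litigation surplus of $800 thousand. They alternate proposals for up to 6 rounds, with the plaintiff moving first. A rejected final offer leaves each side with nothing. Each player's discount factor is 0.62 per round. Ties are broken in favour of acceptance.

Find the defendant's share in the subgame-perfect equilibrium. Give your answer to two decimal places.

Round 6 (the defendant proposes): rejection yields 0 for the plaintiff; the defendant offers 0 and keeps 800.
Round 5 (the plaintiff proposes): the defendant can get 800 next round, worth 0.62 × 800 = 496 now; the plaintiff offers that and keeps 304.
Round 4 (the defendant proposes): the plaintiff can get 304 next round, worth 0.62 × 304 = 188.48 now; the defendant offers that and keeps 611.52.
Round 3 (the plaintiff proposes): the defendant can get 611.52 next round, worth 0.62 × 611.52 = 379.1424 now. The plaintiff offers 379.1424 and keeps 800 − 379.1424 = 420.8576.
Round 2 (the defendant proposes): the plaintiff can get 420.8576 next round, worth 0.62 × 420.8576 = 260.931712 now; the defendant offers that and keeps 539.068288.
Round 1 (the plaintiff proposes): the defendant can get 539.068288 next round, worth 0.62 × 539.068288 = 334.22233856 now, so the plaintiff offers 334.22233856, keeping 465.77766144.

334.22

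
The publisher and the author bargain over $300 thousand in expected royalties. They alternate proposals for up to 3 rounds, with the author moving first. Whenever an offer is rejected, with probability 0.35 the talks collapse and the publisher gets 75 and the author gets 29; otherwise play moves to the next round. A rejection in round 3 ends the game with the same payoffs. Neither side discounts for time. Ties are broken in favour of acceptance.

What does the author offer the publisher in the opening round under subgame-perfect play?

Round 3 (the author proposes): the publisher gets 75 if talks fail, so the author offers 75 and keeps 225.
Round 2 (the publisher proposes): rejecting gives the author an expected 0.65 × 225 + 0.35 × 29 = 156.4; the publisher offers that and keeps 143.6.
Round 1 (the author proposes): rejecting gives the publisher an expected 0.65 × 143.6 + 0.35 × 75 = 119.59. The author offers 119.59 and keeps 300 − 119.59 = 180.41.

119.59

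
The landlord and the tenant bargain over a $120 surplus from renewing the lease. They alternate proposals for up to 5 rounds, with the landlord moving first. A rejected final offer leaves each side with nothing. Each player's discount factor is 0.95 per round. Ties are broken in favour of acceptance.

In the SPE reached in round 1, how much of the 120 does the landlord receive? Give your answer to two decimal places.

109.16

By backward induction:
Round 5 (the landlord proposes): rejection yields 0 for the tenant; the landlord offers 0 and keeps 120.
Round 4 (the tenant proposes): the landlord can get 120 next round, worth 0.95 × 120 = 114 now. The tenant offers 114 and keeps 120 − 114 = 6.
Round 3 (the landlord proposes): the tenant can get 6 next round, worth 0.95 × 6 = 5.7 now; the landlord offers that and keeps 114.3.
Round 2 (the tenant proposes): the landlord can get 114.3 next round, worth 0.95 × 114.3 = 108.585 now. The tenant offers 108.585 and keeps 120 − 108.585 = 11.415.
Round 1 (the landlord proposes): the tenant can get 11.415 next round, worth 0.95 × 11.415 = 10.84425 now. The landlord offers 10.84425 and keeps 120 − 10.84425 = 109.15575.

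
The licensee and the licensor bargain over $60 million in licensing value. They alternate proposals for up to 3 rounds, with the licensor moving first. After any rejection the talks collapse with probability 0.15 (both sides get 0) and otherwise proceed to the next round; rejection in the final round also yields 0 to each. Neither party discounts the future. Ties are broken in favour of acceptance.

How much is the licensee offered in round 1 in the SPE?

7.65

By backward induction:
Round 3 (the licensor proposes): rejection yields 0 for the licensee; the licensor offers 0 and keeps 60.
Round 2 (the licensee proposes): rejecting gives the licensor an expected 0.85 × 60 = 51; the licensee offers that and keeps 9.
Round 1 (the licensor proposes): rejecting gives the licensee an expected 0.85 × 9 = 7.65, so the licensor offers 7.65, keeping 52.35.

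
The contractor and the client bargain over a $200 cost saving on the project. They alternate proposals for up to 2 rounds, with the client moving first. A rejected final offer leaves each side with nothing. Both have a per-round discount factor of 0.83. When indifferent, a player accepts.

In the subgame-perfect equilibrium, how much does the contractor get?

166

Round 2 (the contractor proposes): the client will accept anything ≥ 0, so the contractor offers 0 and keeps 200.
Round 1 (the client proposes): the contractor can get 200 next round, worth 0.83 × 200 = 166 now; the client offers that and keeps 34.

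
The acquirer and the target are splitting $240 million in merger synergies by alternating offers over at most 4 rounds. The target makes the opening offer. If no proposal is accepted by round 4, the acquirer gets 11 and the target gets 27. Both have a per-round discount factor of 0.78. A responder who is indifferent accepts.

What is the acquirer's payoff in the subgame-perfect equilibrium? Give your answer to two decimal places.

142.26

Round 4 (the acquirer proposes): the target gets 27 if talks fail, so the acquirer offers 27 and keeps 213.
Round 3 (the target proposes): the acquirer can get 213 next round, worth 0.78 × 213 = 166.14 now; the target offers that and keeps 73.86.
Round 2 (the acquirer proposes): the target can get 73.86 next round, worth 0.78 × 73.86 = 57.6108 now, so the acquirer offers 57.6108, keeping 182.3892.
Round 1 (the target proposes): the acquirer can get 182.3892 next round, worth 0.78 × 182.3892 = 142.263576 now; the target offers that and keeps 97.736424.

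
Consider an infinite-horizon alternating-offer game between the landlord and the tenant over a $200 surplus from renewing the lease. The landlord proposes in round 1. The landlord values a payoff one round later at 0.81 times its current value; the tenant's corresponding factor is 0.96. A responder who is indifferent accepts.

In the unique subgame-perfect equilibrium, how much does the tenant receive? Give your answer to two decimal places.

164.03

When the landlord proposes, the tenant accepts any offer worth at least 0.96 times what the tenant would get by proposing next round; and vice versa.
This gives x = 200 − 0.96y and y = 200 − 0.81x, where x and y are each side's share when it proposes.
Hence (1 − 0.96·0.81)x = 200(1 − 0.96), i.e. 0.2224·x = 8.
x ≈ 35.9712; the tenant's share is 200 − x ≈ 164.0288.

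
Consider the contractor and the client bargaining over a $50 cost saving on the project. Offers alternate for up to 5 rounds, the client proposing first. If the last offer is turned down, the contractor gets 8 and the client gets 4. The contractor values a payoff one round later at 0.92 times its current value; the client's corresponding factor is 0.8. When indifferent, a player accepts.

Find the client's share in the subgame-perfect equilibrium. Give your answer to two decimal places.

Round 5 (the client proposes): the contractor gets 8 if talks fail, so the client offers 8 and keeps 42.
Round 4 (the contractor proposes): the client can get 42 next round, worth 0.8 × 42 = 33.6 now; the contractor offers that and keeps 16.4.
Round 3 (the client proposes): the contractor can get 16.4 next round, worth 0.92 × 16.4 = 15.088 now; the client offers that and keeps 34.912.
Round 2 (the contractor proposes): the client can get 34.912 next round, worth 0.8 × 34.912 = 27.9296 now; the contractor offers that and keeps 22.0704.
Round 1 (the client proposes): the contractor can get 22.0704 next round, worth 0.92 × 22.0704 = 20.304768 now. The client offers 20.304768 and keeps 50 − 20.304768 = 29.695232.

29.70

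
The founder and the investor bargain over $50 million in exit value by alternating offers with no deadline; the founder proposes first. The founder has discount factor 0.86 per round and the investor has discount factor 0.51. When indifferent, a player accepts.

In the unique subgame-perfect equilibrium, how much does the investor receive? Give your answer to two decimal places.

When the founder proposes, the investor accepts any offer worth at least 0.51 times what the investor would get by proposing next round; and vice versa.
This gives x = 50 − 0.51y and y = 50 − 0.86x, where x and y are each side's share when it proposes.
Hence (1 − 0.51·0.86)x = 50(1 − 0.51), i.e. 0.5614·x = 24.5.
x ≈ 43.6409; the investor's share is 50 − x ≈ 6.3591.

6.36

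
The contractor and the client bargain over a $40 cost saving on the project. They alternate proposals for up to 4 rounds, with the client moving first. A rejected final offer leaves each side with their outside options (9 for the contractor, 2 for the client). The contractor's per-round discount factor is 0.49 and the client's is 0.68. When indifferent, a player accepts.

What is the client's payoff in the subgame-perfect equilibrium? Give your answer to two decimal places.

Round 4 (the contractor proposes): the client gets 2 if talks fail, so the contractor offers 2 and keeps 38.
Round 3 (the client proposes): the contractor can get 38 next round, worth 0.49 × 38 = 18.62 now. The client offers 18.62 and keeps 40 − 18.62 = 21.38.
Round 2 (the contractor proposes): the client can get 21.38 next round, worth 0.68 × 21.38 = 14.5384 now. The contractor offers 14.5384 and keeps 40 − 14.5384 = 25.4616.
Round 1 (the client proposes): the contractor can get 25.4616 next round, worth 0.49 × 25.4616 = 12.476184 now; the client offers that and keeps 27.523816.

27.52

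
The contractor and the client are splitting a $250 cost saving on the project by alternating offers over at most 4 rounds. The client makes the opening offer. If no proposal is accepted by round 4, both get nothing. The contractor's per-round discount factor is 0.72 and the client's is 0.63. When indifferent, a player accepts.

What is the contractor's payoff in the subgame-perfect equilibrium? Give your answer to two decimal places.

Round 4 (the contractor proposes): rejection yields 0 for the client; the contractor offers 0 and keeps 250.
Round 3 (the client proposes): the contractor can get 250 next round, worth 0.72 × 250 = 180 now; the client offers that and keeps 70.
Round 2 (the contractor proposes): the client can get 70 next round, worth 0.63 × 70 = 44.1 now, so the contractor offers 44.1, keeping 205.9.
Round 1 (the client proposes): the contractor can get 205.9 next round, worth 0.72 × 205.9 = 148.248 now; the client offers that and keeps 101.752.

148.25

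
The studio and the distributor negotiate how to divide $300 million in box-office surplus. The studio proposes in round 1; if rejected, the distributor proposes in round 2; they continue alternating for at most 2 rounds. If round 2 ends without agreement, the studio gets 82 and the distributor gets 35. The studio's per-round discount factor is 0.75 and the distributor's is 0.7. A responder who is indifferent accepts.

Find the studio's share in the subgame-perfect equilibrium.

Solve by backward induction from round 2.
Round 2 (the distributor proposes): the studio gets 82 if talks fail, so the distributor offers 82 and keeps 218.
Round 1 (the studio proposes): the distributor can get 218 next round, worth 0.7 × 218 = 152.6 now. The studio offers 152.6 and keeps 300 − 152.6 = 147.4.

147.4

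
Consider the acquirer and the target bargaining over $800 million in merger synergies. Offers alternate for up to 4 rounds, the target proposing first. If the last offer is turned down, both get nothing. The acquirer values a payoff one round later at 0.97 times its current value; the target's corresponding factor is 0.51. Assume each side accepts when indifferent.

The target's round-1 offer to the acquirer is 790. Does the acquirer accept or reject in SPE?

Accept

Round 4 (the acquirer proposes): rejection yields 0 for the target; the acquirer offers 0 and keeps 800.
Round 3 (the target proposes): the acquirer can get 800 next round, worth 0.97 × 800 = 776 now; the target offers that and keeps 24.
Round 2 (the acquirer proposes): the target can get 24 next round, worth 0.51 × 24 = 12.24 now, so the acquirer offers 12.24, keeping 787.76.
So by rejecting in round 1, the acquirer gets 787.76 next round, worth 0.97 × 787.76 = 764.1272 now.
Offer 790 ≥ 764.1272, so the acquirer accepts.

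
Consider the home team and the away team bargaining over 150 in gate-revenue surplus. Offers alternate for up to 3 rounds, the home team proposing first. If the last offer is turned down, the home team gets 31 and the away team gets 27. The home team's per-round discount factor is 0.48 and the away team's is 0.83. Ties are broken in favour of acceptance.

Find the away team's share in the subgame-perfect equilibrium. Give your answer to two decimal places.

Solve by backward induction from round 3.
Round 3 (the home team proposes): the away team gets 27 if talks fail, so the home team offers 27 and keeps 123.
Round 2 (the away team proposes): the home team can get 123 next round, worth 0.48 × 123 = 59.04 now. The away team offers 59.04 and keeps 150 − 59.04 = 90.96.
Round 1 (the home team proposes): the away team can get 90.96 next round, worth 0.83 × 90.96 = 75.4968 now. The home team offers 75.4968 and keeps 150 − 75.4968 = 74.5032.

75.50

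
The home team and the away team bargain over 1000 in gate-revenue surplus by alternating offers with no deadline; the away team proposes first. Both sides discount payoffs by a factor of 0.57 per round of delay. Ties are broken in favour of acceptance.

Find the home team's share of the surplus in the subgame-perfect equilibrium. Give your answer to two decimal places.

Let x be the away team's share when the away team proposes and y be the home team's share when the home team proposes.
The home team accepts iff offered ≥ 0.57·y, so x = 1000 − 0.57y. Symmetrically y = 1000 − 0.57x.
Substituting: x = 1000 − 0.57(1000 − 0.57x), giving x(1 − 0.57·0.57) = 1000(1 − 0.57).
So x = 1000 × 0.43 / 0.6751 ≈ 636.9427, and the home team receives 1000 − x ≈ 363.0573.

363.06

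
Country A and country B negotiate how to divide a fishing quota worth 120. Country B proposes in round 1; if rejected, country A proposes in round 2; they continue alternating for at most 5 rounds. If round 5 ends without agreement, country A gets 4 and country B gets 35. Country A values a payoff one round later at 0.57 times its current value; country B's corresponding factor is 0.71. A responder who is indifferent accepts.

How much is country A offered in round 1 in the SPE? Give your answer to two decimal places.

Round 5 (country B proposes): country A gets 4 if talks fail, so country B offers 4 and keeps 116.
Round 4 (country A proposes): country B can get 116 next round, worth 0.71 × 116 = 82.36 now. Country A offers 82.36 and keeps 120 − 82.36 = 37.64.
Round 3 (country B proposes): country A can get 37.64 next round, worth 0.57 × 37.64 = 21.4548 now, so country B offers 21.4548, keeping 98.5452.
Round 2 (country A proposes): country B can get 98.5452 next round, worth 0.71 × 98.5452 = 69.967092 now. Country A offers 69.967092 and keeps 120 − 69.967092 = 50.032908.
Round 1 (country B proposes): country A can get 50.032908 next round, worth 0.57 × 50.032908 = 28.51875756 now. Country B offers 28.51875756 and keeps 120 − 28.51875756 = 91.48124244.

28.52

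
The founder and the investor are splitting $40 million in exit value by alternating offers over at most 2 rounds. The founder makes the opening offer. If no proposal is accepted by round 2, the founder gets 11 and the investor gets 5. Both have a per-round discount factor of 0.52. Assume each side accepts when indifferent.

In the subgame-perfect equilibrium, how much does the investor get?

Round 2 (the investor proposes): the founder gets 11 if talks fail, so the investor offers 11 and keeps 29.
Round 1 (the founder proposes): the investor can get 29 next round, worth 0.52 × 29 = 15.08 now. The founder offers 15.08 and keeps 40 − 15.08 = 24.92.

15.08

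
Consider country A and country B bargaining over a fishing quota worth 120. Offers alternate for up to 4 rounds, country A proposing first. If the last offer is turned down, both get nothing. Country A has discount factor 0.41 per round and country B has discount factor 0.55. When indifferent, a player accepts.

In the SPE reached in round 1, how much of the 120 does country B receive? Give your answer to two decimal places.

53.82

Round 4 (country B proposes): rejection yields 0 for country A; country B offers 0 and keeps 120.
Round 3 (country A proposes): country B can get 120 next round, worth 0.55 × 120 = 66 now, so country A offers 66, keeping 54.
Round 2 (country B proposes): country A can get 54 next round, worth 0.41 × 54 = 22.14 now; country B offers that and keeps 97.86.
Round 1 (country A proposes): country B can get 97.86 next round, worth 0.55 × 97.86 = 53.823 now, so country A offers 53.823, keeping 66.177.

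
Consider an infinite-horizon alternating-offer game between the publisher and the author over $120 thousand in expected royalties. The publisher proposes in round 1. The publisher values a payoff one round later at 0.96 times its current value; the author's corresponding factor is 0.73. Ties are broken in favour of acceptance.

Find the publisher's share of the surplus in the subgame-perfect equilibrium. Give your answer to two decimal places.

108.29

When the publisher proposes, the author accepts any offer worth at least 0.73 times what the author would get by proposing next round; and vice versa.
This gives x = 120 − 0.73y and y = 120 − 0.96x, where x and y are each side's share when it proposes.
Hence (1 − 0.73·0.96)x = 120(1 − 0.73), i.e. 0.2992·x = 32.4.
x ≈ 108.2888; the author's share is 120 − x ≈ 11.7112.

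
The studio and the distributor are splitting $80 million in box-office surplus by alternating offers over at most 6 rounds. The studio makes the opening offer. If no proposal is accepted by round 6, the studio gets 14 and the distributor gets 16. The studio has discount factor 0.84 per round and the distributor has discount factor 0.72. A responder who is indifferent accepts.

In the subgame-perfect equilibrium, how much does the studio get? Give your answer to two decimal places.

Round 6 (the distributor proposes): the studio gets 14 if talks fail, so the distributor offers 14 and keeps 66.
Round 5 (the studio proposes): the distributor can get 66 next round, worth 0.72 × 66 = 47.52 now; the studio offers that and keeps 32.48.
Round 4 (the distributor proposes): the studio can get 32.48 next round, worth 0.84 × 32.48 = 27.2832 now, so the distributor offers 27.2832, keeping 52.7168.
Round 3 (the studio proposes): the distributor can get 52.7168 next round, worth 0.72 × 52.7168 = 37.956096 now. The studio offers 37.956096 and keeps 80 − 37.956096 = 42.043904.
Round 2 (the distributor proposes): the studio can get 42.043904 next round, worth 0.84 × 42.043904 = 35.31687936 now; the distributor offers that and keeps 44.68312064.
Round 1 (the studio proposes): the distributor can get 44.68312064 next round, worth 0.72 × 44.68312064 = 32.1718468608 now; the studio offers that and keeps 47.8281531392.

47.83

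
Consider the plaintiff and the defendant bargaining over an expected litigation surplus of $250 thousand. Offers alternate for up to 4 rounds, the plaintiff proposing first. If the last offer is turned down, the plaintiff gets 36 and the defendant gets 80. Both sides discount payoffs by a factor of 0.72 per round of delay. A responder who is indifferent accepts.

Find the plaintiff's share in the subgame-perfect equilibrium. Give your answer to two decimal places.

119.72

Round 4 (the defendant proposes): the plaintiff gets 36 if talks fail, so the defendant offers 36 and keeps 214.
Round 3 (the plaintiff proposes): the defendant can get 214 next round, worth 0.72 × 214 = 154.08 now; the plaintiff offers that and keeps 95.92.
Round 2 (the defendant proposes): the plaintiff can get 95.92 next round, worth 0.72 × 95.92 = 69.0624 now; the defendant offers that and keeps 180.9376.
Round 1 (the plaintiff proposes): the defendant can get 180.9376 next round, worth 0.72 × 180.9376 = 130.275072 now. The plaintiff offers 130.275072 and keeps 250 − 130.275072 = 119.724928.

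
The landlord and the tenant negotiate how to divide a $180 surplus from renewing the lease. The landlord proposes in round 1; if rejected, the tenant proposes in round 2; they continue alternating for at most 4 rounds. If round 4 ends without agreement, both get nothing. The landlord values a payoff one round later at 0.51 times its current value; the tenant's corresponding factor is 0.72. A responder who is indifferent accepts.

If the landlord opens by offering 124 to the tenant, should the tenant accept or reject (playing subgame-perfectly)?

Accept

Work out the tenant's continuation value if the offer is rejected.
Round 4 (the tenant proposes): the landlord will accept anything ≥ 0, so the tenant offers 0 and keeps 180.
Round 3 (the landlord proposes): the tenant can get 180 next round, worth 0.72 × 180 = 129.6 now, so the landlord offers 129.6, keeping 50.4.
Round 2 (the tenant proposes): the landlord can get 50.4 next round, worth 0.51 × 50.4 = 25.704 now, so the tenant offers 25.704, keeping 154.296.
So by rejecting in round 1, the tenant gets 154.296 next round, worth 0.72 × 154.296 = 111.09312 now.
Offer 124 ≥ 111.09312, so the tenant accepts.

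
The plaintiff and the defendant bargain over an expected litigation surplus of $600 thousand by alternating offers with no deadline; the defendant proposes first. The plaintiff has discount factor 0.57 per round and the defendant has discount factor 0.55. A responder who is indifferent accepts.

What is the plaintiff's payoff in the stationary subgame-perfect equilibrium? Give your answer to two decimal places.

224.18

In a stationary SPE each proposer offers the other exactly their discounted continuation value.
If the defendant keeps x when proposing and the plaintiff keeps y when proposing, then x = 600 − 0.57y and y = 600 − 0.55x.
Solving: x = 600(1 − 0.57) / (1 − 0.55·0.57) = 258 / 0.6865 ≈ 375.8194.
The plaintiff gets 600 − 375.8194 ≈ 224.1806.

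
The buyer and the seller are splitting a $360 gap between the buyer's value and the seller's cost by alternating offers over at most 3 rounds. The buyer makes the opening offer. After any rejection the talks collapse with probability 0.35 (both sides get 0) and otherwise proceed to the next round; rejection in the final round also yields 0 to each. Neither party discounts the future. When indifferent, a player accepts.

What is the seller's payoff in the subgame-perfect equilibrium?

Round 3 (the buyer proposes): rejection yields 0 for the seller; the buyer offers 0 and keeps 360.
Round 2 (the seller proposes): rejecting gives the buyer an expected 0.65 × 360 = 234; the seller offers that and keeps 126.
Round 1 (the buyer proposes): rejecting gives the seller an expected 0.65 × 126 = 81.9; the buyer offers that and keeps 278.1.

81.9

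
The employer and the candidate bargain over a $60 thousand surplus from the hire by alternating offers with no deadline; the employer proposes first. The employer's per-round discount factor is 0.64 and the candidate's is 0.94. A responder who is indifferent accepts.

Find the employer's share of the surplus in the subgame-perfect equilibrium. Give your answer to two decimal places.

Let x be the employer's share when the employer proposes and y be the candidate's share when the candidate proposes.
The candidate accepts iff offered ≥ 0.94·y, so x = 60 − 0.94y. Symmetrically y = 60 − 0.64x.
Substituting: x = 60 − 0.94(60 − 0.64x), giving x(1 − 0.64·0.94) = 60(1 − 0.94).
So x = 60 × 0.06 / 0.3984 ≈ 9.0361, and the candidate receives 60 − x ≈ 50.9639.

9.04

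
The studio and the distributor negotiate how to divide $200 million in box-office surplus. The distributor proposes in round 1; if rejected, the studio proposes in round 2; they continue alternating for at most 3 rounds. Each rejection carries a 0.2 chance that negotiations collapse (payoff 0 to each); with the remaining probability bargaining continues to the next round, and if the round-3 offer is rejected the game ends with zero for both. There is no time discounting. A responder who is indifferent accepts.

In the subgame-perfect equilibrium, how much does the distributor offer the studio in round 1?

Round 3 (the distributor proposes): rejection yields 0 for the studio; the distributor offers 0 and keeps 200.
Round 2 (the studio proposes): rejecting gives the distributor an expected 0.8 × 200 = 160; the studio offers that and keeps 40.
Round 1 (the distributor proposes): rejecting gives the studio an expected 0.8 × 40 = 32; the distributor offers that and keeps 168.

32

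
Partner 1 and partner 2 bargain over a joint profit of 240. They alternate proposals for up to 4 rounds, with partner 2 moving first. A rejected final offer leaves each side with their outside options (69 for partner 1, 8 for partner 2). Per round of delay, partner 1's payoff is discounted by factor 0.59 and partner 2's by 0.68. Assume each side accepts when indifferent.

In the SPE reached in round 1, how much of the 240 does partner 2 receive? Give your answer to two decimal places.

139.77

Round 4 (partner 1 proposes): partner 2 gets 8 if talks fail, so partner 1 offers 8 and keeps 232.
Round 3 (partner 2 proposes): partner 1 can get 232 next round, worth 0.59 × 232 = 136.88 now; partner 2 offers that and keeps 103.12.
Round 2 (partner 1 proposes): partner 2 can get 103.12 next round, worth 0.68 × 103.12 = 70.1216 now. Partner 1 offers 70.1216 and keeps 240 − 70.1216 = 169.8784.
Round 1 (partner 2 proposes): partner 1 can get 169.8784 next round, worth 0.59 × 169.8784 = 100.228256 now; partner 2 offers that and keeps 139.771744.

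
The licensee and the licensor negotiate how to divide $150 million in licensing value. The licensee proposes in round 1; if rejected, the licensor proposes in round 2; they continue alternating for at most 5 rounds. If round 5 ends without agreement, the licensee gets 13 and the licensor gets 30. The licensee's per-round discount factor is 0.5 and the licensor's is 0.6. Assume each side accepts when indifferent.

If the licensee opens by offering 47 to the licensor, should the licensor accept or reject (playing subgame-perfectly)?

Reject

Round 5 (the licensee proposes): the licensor gets 30 if talks fail, so the licensee offers 30 and keeps 120.
Round 4 (the licensor proposes): the licensee can get 120 next round, worth 0.5 × 120 = 60 now; the licensor offers that and keeps 90.
Round 3 (the licensee proposes): the licensor can get 90 next round, worth 0.6 × 90 = 54 now. The licensee offers 54 and keeps 150 − 54 = 96.
Round 2 (the licensor proposes): the licensee can get 96 next round, worth 0.5 × 96 = 48 now. The licensor offers 48 and keeps 150 − 48 = 102.
So by rejecting in round 1, the licensor gets 102 next round, worth 0.6 × 102 = 61.2 now.
Offer 47 < 61.2, so the licensor rejects.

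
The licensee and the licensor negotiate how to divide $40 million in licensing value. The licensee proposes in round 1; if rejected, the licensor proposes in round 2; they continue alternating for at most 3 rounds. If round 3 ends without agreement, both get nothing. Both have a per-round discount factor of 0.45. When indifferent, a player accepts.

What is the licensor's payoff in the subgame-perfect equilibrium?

Work backward from the last round.
Round 3 (the licensee proposes): the licensor will accept anything ≥ 0, so the licensee offers 0 and keeps 40.
Round 2 (the licensor proposes): the licensee can get 40 next round, worth 0.45 × 40 = 18 now. The licensor offers 18 and keeps 40 − 18 = 22.
Round 1 (the licensee proposes): the licensor can get 22 next round, worth 0.45 × 22 = 9.9 now. The licensee offers 9.9 and keeps 40 − 9.9 = 30.1.

9.9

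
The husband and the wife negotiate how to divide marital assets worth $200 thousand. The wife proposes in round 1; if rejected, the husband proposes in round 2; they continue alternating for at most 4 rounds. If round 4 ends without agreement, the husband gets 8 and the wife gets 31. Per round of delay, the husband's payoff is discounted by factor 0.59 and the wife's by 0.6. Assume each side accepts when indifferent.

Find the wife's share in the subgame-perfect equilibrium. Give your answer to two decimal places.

117.50

Round 4 (the husband proposes): the wife gets 31 if talks fail, so the husband offers 31 and keeps 169.
Round 3 (the wife proposes): the husband can get 169 next round, worth 0.59 × 169 = 99.71 now, so the wife offers 99.71, keeping 100.29.
Round 2 (the husband proposes): the wife can get 100.29 next round, worth 0.6 × 100.29 = 60.174 now; the husband offers that and keeps 139.826.
Round 1 (the wife proposes): the husband can get 139.826 next round, worth 0.59 × 139.826 = 82.49734 now, so the wife offers 82.49734, keeping 117.50266.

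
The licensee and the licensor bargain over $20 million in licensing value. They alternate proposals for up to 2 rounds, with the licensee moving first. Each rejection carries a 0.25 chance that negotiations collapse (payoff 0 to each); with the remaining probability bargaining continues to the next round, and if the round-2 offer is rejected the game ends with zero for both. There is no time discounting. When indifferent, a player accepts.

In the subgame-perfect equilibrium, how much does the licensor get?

Round 2 (the licensor proposes): the licensee will accept anything ≥ 0, so the licensor offers 0 and keeps 20.
Round 1 (the licensee proposes): rejecting gives the licensor an expected 0.75 × 20 = 15, so the licensee offers 15, keeping 5.

15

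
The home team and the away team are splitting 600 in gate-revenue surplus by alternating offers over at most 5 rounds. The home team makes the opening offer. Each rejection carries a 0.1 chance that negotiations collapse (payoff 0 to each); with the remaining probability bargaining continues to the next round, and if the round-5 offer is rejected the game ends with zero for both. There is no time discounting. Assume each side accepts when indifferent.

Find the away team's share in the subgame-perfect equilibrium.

97.74

Round 5 (the home team proposes): the away team will accept anything ≥ 0, so the home team offers 0 and keeps 600.
Round 4 (the away team proposes): rejecting gives the home team an expected 0.9 × 600 = 540. The away team offers 540 and keeps 600 − 540 = 60.
Round 3 (the home team proposes): rejecting gives the away team an expected 0.9 × 60 = 54. The home team offers 54 and keeps 600 − 54 = 546.
Round 2 (the away team proposes): rejecting gives the home team an expected 0.9 × 546 = 491.4, so the away team offers 491.4, keeping 108.6.
Round 1 (the home team proposes): rejecting gives the away team an expected 0.9 × 108.6 = 97.74. The home team offers 97.74 and keeps 600 − 97.74 = 502.26.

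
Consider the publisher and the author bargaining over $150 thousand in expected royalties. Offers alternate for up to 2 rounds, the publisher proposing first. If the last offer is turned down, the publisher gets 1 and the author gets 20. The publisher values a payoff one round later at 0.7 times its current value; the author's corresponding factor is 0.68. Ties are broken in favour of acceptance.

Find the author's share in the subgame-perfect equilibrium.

101.32

Round 2 (the author proposes): the publisher gets 1 if talks fail, so the author offers 1 and keeps 149.
Round 1 (the publisher proposes): the author can get 149 next round, worth 0.68 × 149 = 101.32 now; the publisher offers that and keeps 48.68.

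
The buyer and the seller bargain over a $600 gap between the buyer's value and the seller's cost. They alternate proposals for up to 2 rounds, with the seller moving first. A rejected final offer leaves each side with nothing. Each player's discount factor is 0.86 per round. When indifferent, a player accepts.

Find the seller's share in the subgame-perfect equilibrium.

Solve by backward induction from round 2.
Round 2 (the buyer proposes): rejection yields 0 for the seller; the buyer offers 0 and keeps 600.
Round 1 (the seller proposes): the buyer can get 600 next round, worth 0.86 × 600 = 516 now, so the seller offers 516, keeping 84.

84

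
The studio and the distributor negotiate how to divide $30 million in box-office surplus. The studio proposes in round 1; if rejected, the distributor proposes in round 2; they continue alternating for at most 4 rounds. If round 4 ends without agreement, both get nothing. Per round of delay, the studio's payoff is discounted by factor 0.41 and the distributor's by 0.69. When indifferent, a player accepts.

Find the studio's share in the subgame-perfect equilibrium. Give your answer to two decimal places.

11.93

Work backward from the last round.
Round 4 (the distributor proposes): rejection yields 0 for the studio; the distributor offers 0 and keeps 30.
Round 3 (the studio proposes): the distributor can get 30 next round, worth 0.69 × 30 = 20.7 now; the studio offers that and keeps 9.3.
Round 2 (the distributor proposes): the studio can get 9.3 next round, worth 0.41 × 9.3 = 3.813 now. The distributor offers 3.813 and keeps 30 − 3.813 = 26.187.
Round 1 (the studio proposes): the distributor can get 26.187 next round, worth 0.69 × 26.187 = 18.06903 now; the studio offers that and keeps 11.93097.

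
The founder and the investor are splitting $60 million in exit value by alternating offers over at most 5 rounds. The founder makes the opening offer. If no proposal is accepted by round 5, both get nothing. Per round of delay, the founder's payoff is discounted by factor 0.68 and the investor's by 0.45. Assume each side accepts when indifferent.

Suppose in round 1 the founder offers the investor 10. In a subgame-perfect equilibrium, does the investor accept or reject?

Round 5 (the founder proposes): rejection yields 0 for the investor; the founder offers 0 and keeps 60.
Round 4 (the investor proposes): the founder can get 60 next round, worth 0.68 × 60 = 40.8 now, so the investor offers 40.8, keeping 19.2.
Round 3 (the founder proposes): the investor can get 19.2 next round, worth 0.45 × 19.2 = 8.64 now. The founder offers 8.64 and keeps 60 − 8.64 = 51.36.
Round 2 (the investor proposes): the founder can get 51.36 next round, worth 0.68 × 51.36 = 34.9248 now, so the investor offers 34.9248, keeping 25.0752.
So by rejecting in round 1, the investor gets 25.0752 next round, worth 0.45 × 25.0752 = 11.28384 now.
Offer 10 < 11.28384, so the investor rejects.

Reject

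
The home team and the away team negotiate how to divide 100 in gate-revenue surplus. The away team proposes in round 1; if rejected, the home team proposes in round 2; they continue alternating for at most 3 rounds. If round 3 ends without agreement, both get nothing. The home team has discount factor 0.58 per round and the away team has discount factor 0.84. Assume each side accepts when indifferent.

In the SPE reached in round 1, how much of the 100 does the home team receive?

9.28

Round 3 (the away team proposes): the home team will accept anything ≥ 0, so the away team offers 0 and keeps 100.
Round 2 (the home team proposes): the away team can get 100 next round, worth 0.84 × 100 = 84 now, so the home team offers 84, keeping 16.
Round 1 (the away team proposes): the home team can get 16 next round, worth 0.58 × 16 = 9.28 now, so the away team offers 9.28, keeping 90.72.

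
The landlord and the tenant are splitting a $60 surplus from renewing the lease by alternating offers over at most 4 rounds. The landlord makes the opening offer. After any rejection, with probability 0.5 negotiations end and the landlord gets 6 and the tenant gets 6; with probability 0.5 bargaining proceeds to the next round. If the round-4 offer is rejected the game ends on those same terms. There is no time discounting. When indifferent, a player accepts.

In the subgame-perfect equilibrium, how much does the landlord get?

Round 4 (the tenant proposes): the landlord gets 6 if talks fail, so the tenant offers 6 and keeps 54.
Round 3 (the landlord proposes): rejecting gives the tenant an expected 0.5 × 54 + 0.5 × 6 = 30, so the landlord offers 30, keeping 30.
Round 2 (the tenant proposes): rejecting gives the landlord an expected 0.5 × 30 + 0.5 × 6 = 18; the tenant offers that and keeps 42.
Round 1 (the landlord proposes): rejecting gives the tenant an expected 0.5 × 42 + 0.5 × 6 = 24, so the landlord offers 24, keeping 36.

36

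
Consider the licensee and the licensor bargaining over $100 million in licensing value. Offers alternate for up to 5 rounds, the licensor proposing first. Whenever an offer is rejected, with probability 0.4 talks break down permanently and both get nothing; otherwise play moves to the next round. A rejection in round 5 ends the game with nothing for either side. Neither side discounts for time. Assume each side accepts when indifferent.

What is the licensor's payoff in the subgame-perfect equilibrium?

Round 5 (the licensor proposes): rejection yields 0 for the licensee; the licensor offers 0 and keeps 100.
Round 4 (the licensee proposes): rejecting gives the licensor an expected 0.6 × 100 = 60, so the licensee offers 60, keeping 40.
Round 3 (the licensor proposes): rejecting gives the licensee an expected 0.6 × 40 = 24. The licensor offers 24 and keeps 100 − 24 = 76.
Round 2 (the licensee proposes): rejecting gives the licensor an expected 0.6 × 76 = 45.6; the licensee offers that and keeps 54.4.
Round 1 (the licensor proposes): rejecting gives the licensee an expected 0.6 × 54.4 = 32.64. The licensor offers 32.64 and keeps 100 − 32.64 = 67.36.

67.36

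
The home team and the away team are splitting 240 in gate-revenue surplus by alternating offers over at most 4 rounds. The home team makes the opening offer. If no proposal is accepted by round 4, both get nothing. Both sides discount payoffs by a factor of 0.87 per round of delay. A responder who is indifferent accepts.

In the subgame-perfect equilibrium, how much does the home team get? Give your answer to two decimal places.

54.82

Work backward from the last round.
Round 4 (the away team proposes): the home team will accept anything ≥ 0, so the away team offers 0 and keeps 240.
Round 3 (the home team proposes): the away team can get 240 next round, worth 0.87 × 240 = 208.8 now; the home team offers that and keeps 31.2.
Round 2 (the away team proposes): the home team can get 31.2 next round, worth 0.87 × 31.2 = 27.144 now. The away team offers 27.144 and keeps 240 − 27.144 = 212.856.
Round 1 (the home team proposes): the away team can get 212.856 next round, worth 0.87 × 212.856 = 185.18472 now. The home team offers 185.18472 and keeps 240 − 185.18472 = 54.81528.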